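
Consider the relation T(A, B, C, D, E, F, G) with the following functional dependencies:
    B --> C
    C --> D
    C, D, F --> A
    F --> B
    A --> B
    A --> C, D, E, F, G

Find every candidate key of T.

{A}⁺ = {A, B, C, D, E, F, G} — all of the relation — so {A} is a candidate key.
{F}⁺ = {A, B, C, D, E, F, G} — all of the relation — so {F} is a candidate key.
These are minimal and exhaustive — every other superkey contains one of them.

{A}, {F}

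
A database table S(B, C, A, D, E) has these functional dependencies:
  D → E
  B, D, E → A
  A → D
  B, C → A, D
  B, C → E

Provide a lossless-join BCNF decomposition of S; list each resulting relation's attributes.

Candidate key of the original relation: {B, C}.
Within {A, B, C, D, E}: {D}⁺ ∩ {A, B, C, D, E} = {D, E}, not the whole set, so D → E violates BCNF; decompose into {D, E} and {A, B, C, D}.
{D, E}: every determinant is a superkey — BCNF.
Within {A, B, C, D}: {A}⁺ ∩ {A, B, C, D} = {A, D}, not the whole set, so A → D violates BCNF; decompose into {A, D} and {A, B, C}.
{A, D}: every determinant is a superkey — BCNF.
{A, B, C}: every determinant is a superkey — BCNF.

{A, B, C}; {A, D}; {D, E}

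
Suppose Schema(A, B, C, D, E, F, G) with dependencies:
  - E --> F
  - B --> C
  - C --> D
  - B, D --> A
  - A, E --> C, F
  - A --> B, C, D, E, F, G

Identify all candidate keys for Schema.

{A}, {B}

{A}⁺ = {A, B, C, D, E, F, G}, which is every attribute, so {A} is a candidate key.
{B}⁺ = {A, B, C, D, E, F, G}, which is every attribute, so {B} is a candidate key.
No proper subset of any of these is a key, and no other minimal superkey exists.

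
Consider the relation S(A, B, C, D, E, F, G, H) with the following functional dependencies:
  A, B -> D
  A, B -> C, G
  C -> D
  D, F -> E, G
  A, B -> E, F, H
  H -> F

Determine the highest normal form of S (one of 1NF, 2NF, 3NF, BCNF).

2NF

Candidate key: {A, B}. Prime attributes: {A, B}.
C -> D breaks BCNF: {C}⁺ = {C, D}, so {C} is not a superkey.
Because {D} is non-prime and the left side of C -> D is not a superkey, the relation is not in 3NF.
No non-prime attribute depends on a proper subset of any candidate key, so 2NF holds.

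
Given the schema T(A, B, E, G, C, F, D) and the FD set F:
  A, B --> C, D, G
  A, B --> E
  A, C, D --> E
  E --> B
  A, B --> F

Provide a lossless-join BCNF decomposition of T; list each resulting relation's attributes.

{A, C, D, E, F, G}; {B, E}

Candidate keys of the original relation: {A, B}, {A, C, D}, {A, E}.
Within {A, B, C, D, E, F, G}: {E}⁺ ∩ {A, B, C, D, E, F, G} = {B, E}, not the whole set, so E --> B violates BCNF; decompose into {B, E} and {A, C, D, E, F, G}.
{B, E} has no BCNF violation.
{A, C, D, E, F, G} has no BCNF violation.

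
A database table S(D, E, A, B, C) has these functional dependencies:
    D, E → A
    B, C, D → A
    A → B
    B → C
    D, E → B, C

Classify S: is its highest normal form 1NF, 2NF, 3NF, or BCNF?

2NF

Candidate key: {D, E}. Prime attributes: {D, E}.
B, C, D → A: {B, C, D}⁺ = {A, B, C, D}, which is not all of the attributes, so the left side is not a superkey — BCNF is violated.
B, C, D → A has non-prime {A} on the right and a non-superkey on the left, so 3NF fails.
Checking every proper subset of each key, none determines a non-prime attribute — 2NF is satisfied.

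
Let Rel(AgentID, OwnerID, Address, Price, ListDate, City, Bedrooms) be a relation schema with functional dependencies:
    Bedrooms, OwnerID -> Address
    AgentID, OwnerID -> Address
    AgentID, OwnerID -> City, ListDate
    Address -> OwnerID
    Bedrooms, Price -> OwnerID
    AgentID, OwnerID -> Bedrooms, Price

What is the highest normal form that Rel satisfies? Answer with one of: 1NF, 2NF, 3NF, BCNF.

Candidate keys: {Address, AgentID}, {AgentID, Bedrooms, Price}, {AgentID, OwnerID}. Prime attributes: {Address, AgentID, Bedrooms, OwnerID, Price}.
Bedrooms, OwnerID -> Address breaks BCNF: {Bedrooms, OwnerID}⁺ = {Address, Bedrooms, OwnerID}, so {Bedrooms, OwnerID} is not a superkey.
Its right-hand attributes {Address} are all prime, as are those of every other non-superkey FD — the relation is in 3NF.

3NF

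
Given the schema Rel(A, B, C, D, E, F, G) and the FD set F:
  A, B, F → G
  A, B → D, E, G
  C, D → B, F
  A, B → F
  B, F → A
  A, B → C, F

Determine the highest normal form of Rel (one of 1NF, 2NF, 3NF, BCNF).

Candidate keys: {A, B}, {B, F}, {C, D}. Prime attributes: {A, B, C, D, F}.
The left-hand side of every FD is a superkey, so BCNF is satisfied.

BCNF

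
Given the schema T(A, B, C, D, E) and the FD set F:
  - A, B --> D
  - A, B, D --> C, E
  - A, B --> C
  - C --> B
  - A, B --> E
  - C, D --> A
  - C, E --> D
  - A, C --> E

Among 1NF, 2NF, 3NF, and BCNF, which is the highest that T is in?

Candidate keys: {A, B}, {A, C}, {C, D}, {C, E}. Prime attributes: {A, B, C, D, E}.
C --> B: {C}⁺ = {B, C}, which is not all of the attributes, so the left side is not a superkey — BCNF is violated.
But every attribute on its right side ({B}) is prime, and the same holds for every other non-superkey FD, so 3NF still holds.

3NF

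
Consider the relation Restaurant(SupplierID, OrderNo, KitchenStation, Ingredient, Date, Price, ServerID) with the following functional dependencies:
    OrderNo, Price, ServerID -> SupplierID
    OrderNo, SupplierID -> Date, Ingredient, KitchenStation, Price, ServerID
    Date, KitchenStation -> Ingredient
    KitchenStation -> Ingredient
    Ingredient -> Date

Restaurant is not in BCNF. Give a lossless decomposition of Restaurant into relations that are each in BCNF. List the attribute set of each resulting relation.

{Date, Ingredient}; {Date, KitchenStation}; {Ingredient, KitchenStation}; {KitchenStation, OrderNo, Price, ServerID, SupplierID}

Candidate keys of the original relation: {OrderNo, Price, ServerID}, {OrderNo, SupplierID}.
Within {Date, Ingredient, KitchenStation, OrderNo, Price, ServerID, SupplierID}: {Date, KitchenStation}⁺ ∩ {Date, Ingredient, KitchenStation, OrderNo, Price, ServerID, SupplierID} = {Date, Ingredient, KitchenStation}, not the whole set, so Date, KitchenStation -> Ingredient violates BCNF; decompose into {Date, Ingredient, KitchenStation} and {Date, KitchenStation, OrderNo, Price, ServerID, SupplierID}.
Within {Date, Ingredient, KitchenStation}: {Ingredient}⁺ ∩ {Date, Ingredient, KitchenStation} = {Date, Ingredient}, not the whole set, so Ingredient -> Date violates BCNF; decompose into {Date, Ingredient} and {Ingredient, KitchenStation}.
{Date, Ingredient} has no BCNF violation.
{Ingredient, KitchenStation} has no BCNF violation.
Within {Date, KitchenStation, OrderNo, Price, ServerID, SupplierID}: {KitchenStation}⁺ ∩ {Date, KitchenStation, OrderNo, Price, ServerID, SupplierID} = {Date, KitchenStation}, not the whole set, so KitchenStation -> Date violates BCNF; decompose into {Date, KitchenStation} and {KitchenStation, OrderNo, Price, ServerID, SupplierID}.
{Date, KitchenStation} has no BCNF violation.
{KitchenStation, OrderNo, Price, ServerID, SupplierID} has no BCNF violation.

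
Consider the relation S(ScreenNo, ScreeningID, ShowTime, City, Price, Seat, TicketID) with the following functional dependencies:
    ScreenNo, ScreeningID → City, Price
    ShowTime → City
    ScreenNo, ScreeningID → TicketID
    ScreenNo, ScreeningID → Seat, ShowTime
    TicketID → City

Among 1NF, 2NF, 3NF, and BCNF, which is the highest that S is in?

Candidate key: {ScreenNo, ScreeningID}. Prime attributes: {ScreenNo, ScreeningID}.
ShowTime → City breaks BCNF: {ShowTime}⁺ = {City, ShowTime}, so {ShowTime} is not a superkey.
ShowTime → City has non-prime {City} on the right and a non-superkey on the left, so 3NF fails.
No non-prime attribute depends on a proper subset of any candidate key, so 2NF holds.

2NF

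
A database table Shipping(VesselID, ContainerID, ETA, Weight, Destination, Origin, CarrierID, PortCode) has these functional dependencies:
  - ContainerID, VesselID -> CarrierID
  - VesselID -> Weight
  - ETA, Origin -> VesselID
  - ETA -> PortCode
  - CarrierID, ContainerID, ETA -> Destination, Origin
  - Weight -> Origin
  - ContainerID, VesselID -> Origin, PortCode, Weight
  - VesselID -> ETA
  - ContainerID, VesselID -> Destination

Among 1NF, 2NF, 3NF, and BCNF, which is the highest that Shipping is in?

Candidate keys: {CarrierID, ContainerID, ETA}, {ContainerID, ETA, Origin}, {ContainerID, ETA, Weight}, {ContainerID, VesselID}. Prime attributes: {CarrierID, ContainerID, ETA, Origin, VesselID, Weight}.
For VesselID -> Weight we have {VesselID}⁺ = {ETA, Origin, PortCode, VesselID, Weight}; {VesselID} is not a superkey, so BCNF fails.
Because {PortCode} is non-prime and the left side of ETA -> PortCode is not a superkey, the relation is not in 3NF.
The proper key subset {VesselID} of {ContainerID, VesselID} determines non-prime {PortCode}, so the relation is not even in 2NF.

1NF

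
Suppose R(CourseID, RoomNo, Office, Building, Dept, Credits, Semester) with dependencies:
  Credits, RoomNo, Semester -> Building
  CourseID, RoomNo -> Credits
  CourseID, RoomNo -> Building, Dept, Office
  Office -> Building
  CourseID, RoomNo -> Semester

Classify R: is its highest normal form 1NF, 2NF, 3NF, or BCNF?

Candidate key: {CourseID, RoomNo}. Prime attributes: {CourseID, RoomNo}.
For Credits, RoomNo, Semester -> Building we have {Credits, RoomNo, Semester}⁺ = {Building, Credits, RoomNo, Semester}; {Credits, RoomNo, Semester} is not a superkey, so BCNF fails.
Credits, RoomNo, Semester -> Building has non-prime {Building} on the right and a non-superkey on the left, so 3NF fails.
No non-prime attribute depends on a proper subset of any candidate key, so 2NF holds.

2NF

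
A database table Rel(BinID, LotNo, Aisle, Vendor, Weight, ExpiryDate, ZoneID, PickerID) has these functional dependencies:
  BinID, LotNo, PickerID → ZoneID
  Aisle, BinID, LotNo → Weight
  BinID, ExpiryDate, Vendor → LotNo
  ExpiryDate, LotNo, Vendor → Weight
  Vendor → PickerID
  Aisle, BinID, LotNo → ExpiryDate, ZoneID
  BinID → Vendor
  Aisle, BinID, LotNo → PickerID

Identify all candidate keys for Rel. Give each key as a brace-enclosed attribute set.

{Aisle, BinID, ExpiryDate}, {Aisle, BinID, LotNo}

No FD produces {Aisle, BinID}, so they must be in every candidate key.
Closure of {Aisle, BinID, ExpiryDate} is {Aisle, BinID, ExpiryDate, LotNo, PickerID, Vendor, Weight, ZoneID}, the whole schema; {Aisle, BinID, ExpiryDate} is a candidate key.
Closure of {Aisle, BinID, LotNo} is {Aisle, BinID, ExpiryDate, LotNo, PickerID, Vendor, Weight, ZoneID}, the whole schema; {Aisle, BinID, LotNo} is a candidate key.
No proper subset of any of these is a key, and no other minimal superkey exists.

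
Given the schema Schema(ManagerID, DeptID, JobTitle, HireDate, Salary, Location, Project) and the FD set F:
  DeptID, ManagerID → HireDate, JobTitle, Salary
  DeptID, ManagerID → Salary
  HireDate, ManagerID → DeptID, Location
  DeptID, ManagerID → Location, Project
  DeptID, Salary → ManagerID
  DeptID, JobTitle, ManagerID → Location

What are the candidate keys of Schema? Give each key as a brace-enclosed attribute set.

{DeptID, ManagerID}, {DeptID, Salary}, {HireDate, ManagerID}

{DeptID, ManagerID}⁺ = {DeptID, HireDate, JobTitle, Location, ManagerID, Project, Salary}, which is every attribute, so {DeptID, ManagerID} is a candidate key.
{DeptID, Salary}⁺ = {DeptID, HireDate, JobTitle, Location, ManagerID, Project, Salary}, which is every attribute, so {DeptID, Salary} is a candidate key.
{HireDate, ManagerID}⁺ = {DeptID, HireDate, JobTitle, Location, ManagerID, Project, Salary}, which is every attribute, so {HireDate, ManagerID} is a candidate key.
No proper subset of any of these is a key, and no other minimal superkey exists.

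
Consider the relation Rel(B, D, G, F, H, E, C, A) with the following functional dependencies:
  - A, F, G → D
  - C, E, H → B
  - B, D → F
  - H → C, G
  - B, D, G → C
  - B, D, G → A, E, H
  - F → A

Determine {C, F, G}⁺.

{A, C, D, F, G}

Start with {C, F, G}.
F → A applies; add {A} → now {A, C, F, G}.
A, F, G → D applies; add {D} → now {A, C, D, F, G}.
No further FD applies.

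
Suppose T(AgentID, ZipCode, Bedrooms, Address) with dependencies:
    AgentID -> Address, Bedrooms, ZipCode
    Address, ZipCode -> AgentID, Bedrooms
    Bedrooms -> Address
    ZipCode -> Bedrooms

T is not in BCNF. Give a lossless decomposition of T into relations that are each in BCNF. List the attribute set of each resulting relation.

Candidate keys of the original relation: {AgentID}, {ZipCode}.
Within {Address, AgentID, Bedrooms, ZipCode}: {Bedrooms}⁺ ∩ {Address, AgentID, Bedrooms, ZipCode} = {Address, Bedrooms}, not the whole set, so Bedrooms -> Address violates BCNF; decompose into {Address, Bedrooms} and {AgentID, Bedrooms, ZipCode}.
{Address, Bedrooms} has no BCNF violation.
{AgentID, Bedrooms, ZipCode} has no BCNF violation.

{Address, Bedrooms}; {AgentID, Bedrooms, ZipCode}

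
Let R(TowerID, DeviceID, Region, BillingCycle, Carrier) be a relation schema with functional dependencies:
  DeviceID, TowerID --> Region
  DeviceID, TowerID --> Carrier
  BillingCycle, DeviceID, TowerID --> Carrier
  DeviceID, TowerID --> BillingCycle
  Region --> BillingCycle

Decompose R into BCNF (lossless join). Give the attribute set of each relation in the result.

{BillingCycle, Region}; {Carrier, DeviceID, Region, TowerID}

Candidate key of the original relation: {DeviceID, TowerID}.
In {BillingCycle, Carrier, DeviceID, Region, TowerID}, {Region} is not a superkey ({Region}⁺ restricted to this set is {BillingCycle, Region}), so split on Region --> BillingCycle into {BillingCycle, Region} and {Carrier, DeviceID, Region, TowerID}.
{BillingCycle, Region} has no BCNF violation.
{Carrier, DeviceID, Region, TowerID} has no BCNF violation.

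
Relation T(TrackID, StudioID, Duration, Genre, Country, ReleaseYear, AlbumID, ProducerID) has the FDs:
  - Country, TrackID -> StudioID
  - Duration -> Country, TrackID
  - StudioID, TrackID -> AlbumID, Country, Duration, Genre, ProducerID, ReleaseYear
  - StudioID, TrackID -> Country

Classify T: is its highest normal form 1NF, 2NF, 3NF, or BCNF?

BCNF

Candidate keys: {Country, TrackID}, {Duration}, {StudioID, TrackID}. Prime attributes: {Country, Duration, StudioID, TrackID}.
Each dependency's left side is a superkey — BCNF holds.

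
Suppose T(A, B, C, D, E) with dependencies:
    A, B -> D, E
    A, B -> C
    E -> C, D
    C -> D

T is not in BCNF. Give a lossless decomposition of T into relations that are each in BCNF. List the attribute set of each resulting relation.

Candidate key of the original relation: {A, B}.
Within {A, B, C, D, E}: {E}⁺ ∩ {A, B, C, D, E} = {C, D, E}, not the whole set, so E -> C, D violates BCNF; decompose into {C, D, E} and {A, B, E}.
Within {C, D, E}: {C}⁺ ∩ {C, D, E} = {C, D}, not the whole set, so C -> D violates BCNF; decompose into {C, D} and {C, E}.
{C, D} is in BCNF.
{C, E} is in BCNF.
{A, B, E} is in BCNF.

{A, B, E}; {C, D}; {C, E}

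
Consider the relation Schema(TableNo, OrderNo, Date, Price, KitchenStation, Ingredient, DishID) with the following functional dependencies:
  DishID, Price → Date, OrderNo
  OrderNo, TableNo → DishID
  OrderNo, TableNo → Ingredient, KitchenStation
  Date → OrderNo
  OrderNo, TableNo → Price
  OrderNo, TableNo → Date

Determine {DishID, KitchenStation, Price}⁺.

{Date, DishID, KitchenStation, OrderNo, Price}

Start with {DishID, KitchenStation, Price}.
DishID, Price → Date, OrderNo applies; add {Date, OrderNo} → now {Date, DishID, KitchenStation, OrderNo, Price}.
No further FD applies.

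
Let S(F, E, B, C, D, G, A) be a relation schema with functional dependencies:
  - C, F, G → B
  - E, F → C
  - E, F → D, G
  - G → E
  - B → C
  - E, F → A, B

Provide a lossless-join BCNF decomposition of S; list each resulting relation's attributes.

{A, B, D, F, G}; {B, C}; {E, G}

Candidate keys of the original relation: {E, F}, {F, G}.
Within {A, B, C, D, E, F, G}: {G}⁺ ∩ {A, B, C, D, E, F, G} = {E, G}, not the whole set, so G → E violates BCNF; decompose into {E, G} and {A, B, C, D, F, G}.
{E, G} has no BCNF violation.
Within {A, B, C, D, F, G}: {B}⁺ ∩ {A, B, C, D, F, G} = {B, C}, not the whole set, so B → C violates BCNF; decompose into {B, C} and {A, B, D, F, G}.
{B, C} has no BCNF violation.
{A, B, D, F, G} has no BCNF violation.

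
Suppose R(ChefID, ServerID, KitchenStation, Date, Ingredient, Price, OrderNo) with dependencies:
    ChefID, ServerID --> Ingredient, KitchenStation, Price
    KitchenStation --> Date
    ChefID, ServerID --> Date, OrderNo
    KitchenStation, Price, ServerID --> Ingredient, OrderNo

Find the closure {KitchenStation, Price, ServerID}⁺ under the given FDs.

{Date, Ingredient, KitchenStation, OrderNo, Price, ServerID}

Start with {KitchenStation, Price, ServerID}.
KitchenStation --> Date applies; add {Date} → now {Date, KitchenStation, Price, ServerID}.
KitchenStation, Price, ServerID --> Ingredient, OrderNo applies; add {Ingredient, OrderNo} → now {Date, Ingredient, KitchenStation, OrderNo, Price, ServerID}.
No further FD applies.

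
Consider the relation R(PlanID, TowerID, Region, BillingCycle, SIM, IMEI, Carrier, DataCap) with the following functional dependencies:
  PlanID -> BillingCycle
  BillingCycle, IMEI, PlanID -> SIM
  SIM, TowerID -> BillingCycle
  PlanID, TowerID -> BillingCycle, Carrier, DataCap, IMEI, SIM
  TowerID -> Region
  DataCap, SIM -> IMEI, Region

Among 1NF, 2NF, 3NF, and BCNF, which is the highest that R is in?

Candidate key: {PlanID, TowerID}. Prime attributes: {PlanID, TowerID}.
PlanID -> BillingCycle breaks BCNF: {PlanID}⁺ = {BillingCycle, PlanID}, so {PlanID} is not a superkey.
PlanID -> BillingCycle determines the non-prime attribute {BillingCycle} from a non-superkey — 3NF is violated.
The proper key subset {PlanID} of {PlanID, TowerID} determines non-prime {BillingCycle}, so the relation is not even in 2NF.

1NF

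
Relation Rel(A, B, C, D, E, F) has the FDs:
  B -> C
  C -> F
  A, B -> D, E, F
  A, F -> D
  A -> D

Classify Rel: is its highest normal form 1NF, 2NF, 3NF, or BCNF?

Candidate key: {A, B}. Prime attributes: {A, B}.
B -> C: {B}⁺ = {B, C, F}, which is not all of the attributes, so the left side is not a superkey — BCNF is violated.
Because {C} is non-prime and the left side of B -> C is not a superkey, the relation is not in 3NF.
The proper key subset {A} of {A, B} determines non-prime {D}, so the relation is not even in 2NF.

1NF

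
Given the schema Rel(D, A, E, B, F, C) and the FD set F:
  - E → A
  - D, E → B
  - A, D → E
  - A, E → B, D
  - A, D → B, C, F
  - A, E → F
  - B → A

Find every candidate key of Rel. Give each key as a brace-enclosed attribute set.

Closure of {E} is {A, B, C, D, E, F}, the whole schema; {E} is a candidate key.
Closure of {A, D} is {A, B, C, D, E, F}, the whole schema; {A, D} is a candidate key.
Closure of {B, D} is {A, B, C, D, E, F}, the whole schema; {B, D} is a candidate key.
These are minimal and exhaustive — every other superkey contains one of them.

{A, D}, {B, D}, {E}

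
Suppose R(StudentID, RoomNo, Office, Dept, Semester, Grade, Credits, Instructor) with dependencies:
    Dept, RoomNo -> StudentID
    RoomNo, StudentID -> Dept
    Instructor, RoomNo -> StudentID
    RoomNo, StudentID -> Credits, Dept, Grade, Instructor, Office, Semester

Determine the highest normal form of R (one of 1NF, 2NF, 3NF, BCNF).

BCNF

Candidate keys: {Dept, RoomNo}, {Instructor, RoomNo}, {RoomNo, StudentID}. Prime attributes: {Dept, Instructor, RoomNo, StudentID}.
Each dependency's left side is a superkey — BCNF holds.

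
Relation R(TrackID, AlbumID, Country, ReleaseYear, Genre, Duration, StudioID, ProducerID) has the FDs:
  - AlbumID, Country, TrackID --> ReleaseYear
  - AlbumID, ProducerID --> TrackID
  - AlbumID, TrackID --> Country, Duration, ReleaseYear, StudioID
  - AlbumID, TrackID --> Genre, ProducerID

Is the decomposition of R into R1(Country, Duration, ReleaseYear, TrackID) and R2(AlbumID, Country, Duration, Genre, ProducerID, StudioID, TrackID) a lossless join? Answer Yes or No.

No

Common attributes: {Country, Duration, TrackID}; their closure is {Country, Duration, TrackID}.
Neither R1 nor R2 is contained in that closure, so the decomposition is lossy.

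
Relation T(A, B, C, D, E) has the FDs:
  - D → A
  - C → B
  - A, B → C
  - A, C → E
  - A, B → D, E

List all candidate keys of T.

{A, B}, {A, C}, {B, D}, {C, D}

{A, B}⁺ = {A, B, C, D, E}, which is every attribute, so {A, B} is a candidate key.
{A, C}⁺ = {A, B, C, D, E}, which is every attribute, so {A, C} is a candidate key.
{B, D}⁺ = {A, B, C, D, E}, which is every attribute, so {B, D} is a candidate key.
{C, D}⁺ = {A, B, C, D, E}, which is every attribute, so {C, D} is a candidate key.
No proper subset of any of these is a key, and no other minimal superkey exists.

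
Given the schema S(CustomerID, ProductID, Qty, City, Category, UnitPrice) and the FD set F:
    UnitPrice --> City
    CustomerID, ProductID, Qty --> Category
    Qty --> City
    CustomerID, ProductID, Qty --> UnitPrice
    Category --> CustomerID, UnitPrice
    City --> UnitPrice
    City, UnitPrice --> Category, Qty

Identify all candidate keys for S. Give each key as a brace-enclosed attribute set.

{Category, ProductID}, {City, ProductID}, {ProductID, Qty}, {ProductID, UnitPrice}

No FD produces {ProductID}, so it must be in every candidate key.
Closure of {Category, ProductID} is {Category, City, CustomerID, ProductID, Qty, UnitPrice}, the whole schema; {Category, ProductID} is a candidate key.
Closure of {City, ProductID} is {Category, City, CustomerID, ProductID, Qty, UnitPrice}, the whole schema; {City, ProductID} is a candidate key.
Closure of {ProductID, Qty} is {Category, City, CustomerID, ProductID, Qty, UnitPrice}, the whole schema; {ProductID, Qty} is a candidate key.
Closure of {ProductID, UnitPrice} is {Category, City, CustomerID, ProductID, Qty, UnitPrice}, the whole schema; {ProductID, UnitPrice} is a candidate key.
Any other superkey properly contains one of these, so there are no further candidate keys.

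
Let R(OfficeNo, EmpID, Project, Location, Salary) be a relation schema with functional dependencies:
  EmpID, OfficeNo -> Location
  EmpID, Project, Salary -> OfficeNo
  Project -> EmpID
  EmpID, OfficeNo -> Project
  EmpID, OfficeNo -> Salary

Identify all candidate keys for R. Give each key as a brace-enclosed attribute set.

{EmpID, OfficeNo}⁺ = {EmpID, Location, OfficeNo, Project, Salary}, which is every attribute, so {EmpID, OfficeNo} is a candidate key.
{OfficeNo, Project}⁺ = {EmpID, Location, OfficeNo, Project, Salary}, which is every attribute, so {OfficeNo, Project} is a candidate key.
{Project, Salary}⁺ = {EmpID, Location, OfficeNo, Project, Salary}, which is every attribute, so {Project, Salary} is a candidate key.
Any other superkey properly contains one of these, so there are no further candidate keys.

{EmpID, OfficeNo}, {OfficeNo, Project}, {Project, Salary}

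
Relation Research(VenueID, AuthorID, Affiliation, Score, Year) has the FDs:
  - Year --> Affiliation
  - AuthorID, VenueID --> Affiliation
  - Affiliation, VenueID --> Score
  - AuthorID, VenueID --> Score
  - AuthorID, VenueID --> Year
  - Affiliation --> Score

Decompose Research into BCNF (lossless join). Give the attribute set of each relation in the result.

Candidate key of the original relation: {AuthorID, VenueID}.
Within {Affiliation, AuthorID, Score, VenueID, Year}: {Year}⁺ ∩ {Affiliation, AuthorID, Score, VenueID, Year} = {Affiliation, Score, Year}, not the whole set, so Year --> Affiliation, Score violates BCNF; decompose into {Affiliation, Score, Year} and {AuthorID, VenueID, Year}.
Within {Affiliation, Score, Year}: {Affiliation}⁺ ∩ {Affiliation, Score, Year} = {Affiliation, Score}, not the whole set, so Affiliation --> Score violates BCNF; decompose into {Affiliation, Score} and {Affiliation, Year}.
{Affiliation, Score} is in BCNF.
{Affiliation, Year} is in BCNF.
{AuthorID, VenueID, Year} is in BCNF.

{Affiliation, Score}; {Affiliation, Year}; {AuthorID, VenueID, Year}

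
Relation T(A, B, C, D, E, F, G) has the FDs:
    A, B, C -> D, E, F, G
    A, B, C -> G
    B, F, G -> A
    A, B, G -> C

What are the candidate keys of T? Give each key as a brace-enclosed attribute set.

No FD produces {B}, so it must be in every candidate key.
{A, B, C}⁺ = {A, B, C, D, E, F, G} — all of the relation — so {A, B, C} is a candidate key.
{A, B, G}⁺ = {A, B, C, D, E, F, G} — all of the relation — so {A, B, G} is a candidate key.
{B, F, G}⁺ = {A, B, C, D, E, F, G} — all of the relation — so {B, F, G} is a candidate key.
Any other superkey properly contains one of these, so there are no further candidate keys.

{A, B, C}, {A, B, G}, {B, F, G}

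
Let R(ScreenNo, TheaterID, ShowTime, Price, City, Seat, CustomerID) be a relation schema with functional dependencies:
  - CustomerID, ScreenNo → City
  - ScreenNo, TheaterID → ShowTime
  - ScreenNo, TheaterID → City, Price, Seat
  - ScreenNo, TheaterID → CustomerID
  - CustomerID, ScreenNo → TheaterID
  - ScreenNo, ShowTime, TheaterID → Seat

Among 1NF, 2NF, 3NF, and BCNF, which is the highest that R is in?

Candidate keys: {CustomerID, ScreenNo}, {ScreenNo, TheaterID}. Prime attributes: {CustomerID, ScreenNo, TheaterID}.
Each dependency's left side is a superkey — BCNF holds.

BCNF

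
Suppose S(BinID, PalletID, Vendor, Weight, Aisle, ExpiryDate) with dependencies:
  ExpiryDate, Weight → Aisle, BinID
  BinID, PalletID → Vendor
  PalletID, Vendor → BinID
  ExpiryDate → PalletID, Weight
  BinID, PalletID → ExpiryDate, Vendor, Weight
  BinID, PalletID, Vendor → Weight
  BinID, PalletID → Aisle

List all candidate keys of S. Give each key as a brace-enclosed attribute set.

{ExpiryDate}⁺ = {Aisle, BinID, ExpiryDate, PalletID, Vendor, Weight} — all of the relation — so {ExpiryDate} is a candidate key.
{BinID, PalletID}⁺ = {Aisle, BinID, ExpiryDate, PalletID, Vendor, Weight} — all of the relation — so {BinID, PalletID} is a candidate key.
{PalletID, Vendor}⁺ = {Aisle, BinID, ExpiryDate, PalletID, Vendor, Weight} — all of the relation — so {PalletID, Vendor} is a candidate key.
No proper subset of any of these is a key, and no other minimal superkey exists.

{BinID, PalletID}, {ExpiryDate}, {PalletID, Vendor}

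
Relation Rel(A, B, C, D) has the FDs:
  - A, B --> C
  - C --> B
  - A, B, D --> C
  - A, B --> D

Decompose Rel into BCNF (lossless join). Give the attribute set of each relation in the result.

Candidate keys of the original relation: {A, B}, {A, C}.
{A, B, C, D}: {C} determines {B, C} here but is not a superkey — split on C --> B, giving {B, C} and {A, C, D}.
{B, C}: every determinant is a superkey — BCNF.
{A, C, D}: every determinant is a superkey — BCNF.

{A, C, D}; {B, C}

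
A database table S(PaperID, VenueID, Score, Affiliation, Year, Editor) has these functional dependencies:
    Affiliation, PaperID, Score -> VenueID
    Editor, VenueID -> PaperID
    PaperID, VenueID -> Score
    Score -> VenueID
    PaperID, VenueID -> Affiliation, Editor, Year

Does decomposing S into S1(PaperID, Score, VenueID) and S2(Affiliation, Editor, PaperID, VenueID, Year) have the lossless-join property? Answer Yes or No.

Yes

S1 ∩ S2 = {PaperID, VenueID}; its closure under F is {Affiliation, Editor, PaperID, Score, VenueID, Year}.
Since S1 ⊆ {Affiliation, Editor, PaperID, Score, VenueID, Year}, the intersection is a superkey of S1; the decomposition is lossless.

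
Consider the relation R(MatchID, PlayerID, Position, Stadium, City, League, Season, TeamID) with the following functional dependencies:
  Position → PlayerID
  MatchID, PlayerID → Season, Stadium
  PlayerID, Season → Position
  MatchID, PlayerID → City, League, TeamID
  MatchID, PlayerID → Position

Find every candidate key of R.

{MatchID, PlayerID}, {MatchID, Position}

Attributes never on any right-hand side: {MatchID} — every candidate key must contain it.
{MatchID, PlayerID}⁺ = {City, League, MatchID, PlayerID, Position, Season, Stadium, TeamID}, which is every attribute, so {MatchID, PlayerID} is a candidate key.
{MatchID, Position}⁺ = {City, League, MatchID, PlayerID, Position, Season, Stadium, TeamID}, which is every attribute, so {MatchID, Position} is a candidate key.
No proper subset of any of these is a key, and no other minimal superkey exists.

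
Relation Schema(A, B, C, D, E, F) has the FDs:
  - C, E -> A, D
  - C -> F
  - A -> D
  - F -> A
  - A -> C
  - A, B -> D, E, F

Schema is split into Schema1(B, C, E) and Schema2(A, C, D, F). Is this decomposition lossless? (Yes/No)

Yes

The shared attributes are {C} and {C}⁺ = {A, C, D, F}.
Schema2 is contained in that closure, so Schema1 ∩ Schema2 -> Schema2 holds and the join is lossless.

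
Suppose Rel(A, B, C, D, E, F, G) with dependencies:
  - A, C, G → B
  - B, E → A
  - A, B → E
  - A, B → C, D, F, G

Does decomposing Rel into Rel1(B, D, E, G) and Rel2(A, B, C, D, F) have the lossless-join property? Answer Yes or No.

No

The shared attributes are {B, D} and {B, D}⁺ = {B, D}.
Rel1 ⊄ {B, D} and Rel2 ⊄ {B, D}, so the split is lossy.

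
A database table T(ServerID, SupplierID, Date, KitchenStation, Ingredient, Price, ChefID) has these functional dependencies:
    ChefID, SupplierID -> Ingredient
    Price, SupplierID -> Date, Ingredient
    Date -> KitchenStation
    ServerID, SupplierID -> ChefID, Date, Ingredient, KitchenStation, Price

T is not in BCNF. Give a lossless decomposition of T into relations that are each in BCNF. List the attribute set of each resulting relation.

{ChefID, Ingredient, SupplierID}; {ChefID, Price, ServerID, SupplierID}; {Date, KitchenStation}; {Date, Price, SupplierID}

Candidate key of the original relation: {ServerID, SupplierID}.
In {ChefID, Date, Ingredient, KitchenStation, Price, ServerID, SupplierID}, {ChefID, SupplierID} is not a superkey ({ChefID, SupplierID}⁺ restricted to this set is {ChefID, Ingredient, SupplierID}), so split on ChefID, SupplierID -> Ingredient into {ChefID, Ingredient, SupplierID} and {ChefID, Date, KitchenStation, Price, ServerID, SupplierID}.
{ChefID, Ingredient, SupplierID}: every determinant is a superkey — BCNF.
In {ChefID, Date, KitchenStation, Price, ServerID, SupplierID}, {Price, SupplierID} is not a superkey ({Price, SupplierID}⁺ restricted to this set is {Date, KitchenStation, Price, SupplierID}), so split on Price, SupplierID -> Date, KitchenStation into {Date, KitchenStation, Price, SupplierID} and {ChefID, Price, ServerID, SupplierID}.
In {Date, KitchenStation, Price, SupplierID}, {Date} is not a superkey ({Date}⁺ restricted to this set is {Date, KitchenStation}), so split on Date -> KitchenStation into {Date, KitchenStation} and {Date, Price, SupplierID}.
{Date, KitchenStation}: every determinant is a superkey — BCNF.
{Date, Price, SupplierID}: every determinant is a superkey — BCNF.
{ChefID, Price, ServerID, SupplierID}: every determinant is a superkey — BCNF.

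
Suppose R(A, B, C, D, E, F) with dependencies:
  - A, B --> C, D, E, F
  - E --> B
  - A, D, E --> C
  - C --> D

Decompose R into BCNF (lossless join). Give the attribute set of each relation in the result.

{A, C, E, F}; {B, E}; {C, D}

Candidate keys of the original relation: {A, B}, {A, E}.
Within {A, B, C, D, E, F}: {E}⁺ ∩ {A, B, C, D, E, F} = {B, E}, not the whole set, so E --> B violates BCNF; decompose into {B, E} and {A, C, D, E, F}.
{B, E}: every determinant is a superkey — BCNF.
Within {A, C, D, E, F}: {C}⁺ ∩ {A, C, D, E, F} = {C, D}, not the whole set, so C --> D violates BCNF; decompose into {C, D} and {A, C, E, F}.
{C, D}: every determinant is a superkey — BCNF.
{A, C, E, F}: every determinant is a superkey — BCNF.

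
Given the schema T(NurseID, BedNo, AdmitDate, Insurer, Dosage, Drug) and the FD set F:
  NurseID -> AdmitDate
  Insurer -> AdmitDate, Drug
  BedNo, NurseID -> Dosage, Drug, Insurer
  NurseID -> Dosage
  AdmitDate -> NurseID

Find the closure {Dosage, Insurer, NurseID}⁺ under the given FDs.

{AdmitDate, Dosage, Drug, Insurer, NurseID}

Start with {Dosage, Insurer, NurseID}.
NurseID -> AdmitDate applies; add {AdmitDate} → now {AdmitDate, Dosage, Insurer, NurseID}.
Insurer -> AdmitDate, Drug applies; add {Drug} → now {AdmitDate, Dosage, Drug, Insurer, NurseID}.
No further FD applies.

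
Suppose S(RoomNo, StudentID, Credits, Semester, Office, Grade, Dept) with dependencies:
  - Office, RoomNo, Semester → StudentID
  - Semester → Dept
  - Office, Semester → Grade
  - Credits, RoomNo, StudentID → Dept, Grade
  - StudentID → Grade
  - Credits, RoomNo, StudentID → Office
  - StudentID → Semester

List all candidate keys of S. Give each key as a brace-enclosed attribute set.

Attributes never on any right-hand side: {Credits, RoomNo} — every candidate key must contain all of them.
{Credits, RoomNo, StudentID}⁺ = {Credits, Dept, Grade, Office, RoomNo, Semester, StudentID} — all of the relation — so {Credits, RoomNo, StudentID} is a candidate key.
{Credits, Office, RoomNo, Semester}⁺ = {Credits, Dept, Grade, Office, RoomNo, Semester, StudentID} — all of the relation — so {Credits, Office, RoomNo, Semester} is a candidate key.
Any other superkey properly contains one of these, so there are no further candidate keys.

{Credits, Office, RoomNo, Semester}, {Credits, RoomNo, StudentID}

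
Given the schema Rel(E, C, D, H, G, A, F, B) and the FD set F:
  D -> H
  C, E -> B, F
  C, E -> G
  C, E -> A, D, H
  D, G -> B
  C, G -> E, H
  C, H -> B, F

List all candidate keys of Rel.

Attributes never on any right-hand side: {C} — every candidate key must contain it.
{C, E} is a candidate key since {C, E}⁺ = {A, B, C, D, E, F, G, H} covers every attribute.
{C, G} is a candidate key since {C, G}⁺ = {A, B, C, D, E, F, G, H} covers every attribute.
These are minimal and exhaustive — every other superkey contains one of them.

{C, E}, {C, G}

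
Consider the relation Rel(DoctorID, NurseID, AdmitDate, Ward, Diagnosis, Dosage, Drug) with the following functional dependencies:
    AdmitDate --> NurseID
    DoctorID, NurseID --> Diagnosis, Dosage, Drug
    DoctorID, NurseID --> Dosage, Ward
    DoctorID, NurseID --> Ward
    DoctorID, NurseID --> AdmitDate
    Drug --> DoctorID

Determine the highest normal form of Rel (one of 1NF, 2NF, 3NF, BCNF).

Candidate keys: {AdmitDate, DoctorID}, {AdmitDate, Drug}, {DoctorID, NurseID}, {Drug, NurseID}. Prime attributes: {AdmitDate, DoctorID, Drug, NurseID}.
For AdmitDate --> NurseID we have {AdmitDate}⁺ = {AdmitDate, NurseID}; {AdmitDate} is not a superkey, so BCNF fails.
Its right-hand attributes {NurseID} are all prime, as are those of every other non-superkey FD — the relation is in 3NF.

3NF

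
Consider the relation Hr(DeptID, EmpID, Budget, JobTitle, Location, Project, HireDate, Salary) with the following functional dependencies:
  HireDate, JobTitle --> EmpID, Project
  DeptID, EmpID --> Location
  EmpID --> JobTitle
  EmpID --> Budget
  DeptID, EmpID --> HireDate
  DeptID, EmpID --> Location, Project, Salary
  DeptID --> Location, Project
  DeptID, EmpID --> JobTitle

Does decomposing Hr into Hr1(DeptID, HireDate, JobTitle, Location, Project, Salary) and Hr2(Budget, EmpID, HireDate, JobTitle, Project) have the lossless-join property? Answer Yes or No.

The shared attributes are {HireDate, JobTitle, Project} and {HireDate, JobTitle, Project}⁺ = {Budget, EmpID, HireDate, JobTitle, Project}.
Hr2 is contained in that closure, so Hr1 ∩ Hr2 --> Hr2 holds and the join is lossless.

Yes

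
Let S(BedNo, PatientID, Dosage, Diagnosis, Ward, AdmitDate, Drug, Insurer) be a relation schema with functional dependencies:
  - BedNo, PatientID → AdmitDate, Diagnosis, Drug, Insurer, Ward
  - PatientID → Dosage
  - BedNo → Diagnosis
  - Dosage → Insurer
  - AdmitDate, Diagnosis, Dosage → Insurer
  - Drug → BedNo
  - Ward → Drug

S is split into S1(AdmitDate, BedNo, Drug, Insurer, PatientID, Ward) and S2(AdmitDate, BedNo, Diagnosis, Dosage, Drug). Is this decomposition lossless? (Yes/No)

No

The shared attributes are {AdmitDate, BedNo, Drug} and {AdmitDate, BedNo, Drug}⁺ = {AdmitDate, BedNo, Diagnosis, Drug}.
The closure covers neither S1 nor S2 entirely; the join is not lossless.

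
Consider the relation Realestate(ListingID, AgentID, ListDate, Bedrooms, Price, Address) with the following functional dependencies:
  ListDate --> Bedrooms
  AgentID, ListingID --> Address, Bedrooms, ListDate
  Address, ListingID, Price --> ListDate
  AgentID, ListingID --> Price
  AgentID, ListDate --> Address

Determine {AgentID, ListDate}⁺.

Start with {AgentID, ListDate}.
ListDate --> Bedrooms applies; add {Bedrooms} → now {AgentID, Bedrooms, ListDate}.
AgentID, ListDate --> Address applies; add {Address} → now {Address, AgentID, Bedrooms, ListDate}.
No further FD applies.

{Address, AgentID, Bedrooms, ListDate}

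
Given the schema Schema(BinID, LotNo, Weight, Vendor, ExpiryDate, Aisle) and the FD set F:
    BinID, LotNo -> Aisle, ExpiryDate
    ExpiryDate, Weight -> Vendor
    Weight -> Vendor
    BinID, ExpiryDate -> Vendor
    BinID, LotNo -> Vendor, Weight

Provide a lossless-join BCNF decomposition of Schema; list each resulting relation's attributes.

Candidate key of the original relation: {BinID, LotNo}.
In {Aisle, BinID, ExpiryDate, LotNo, Vendor, Weight}, {ExpiryDate, Weight} is not a superkey ({ExpiryDate, Weight}⁺ restricted to this set is {ExpiryDate, Vendor, Weight}), so split on ExpiryDate, Weight -> Vendor into {ExpiryDate, Vendor, Weight} and {Aisle, BinID, ExpiryDate, LotNo, Weight}.
In {ExpiryDate, Vendor, Weight}, {Weight} is not a superkey ({Weight}⁺ restricted to this set is {Vendor, Weight}), so split on Weight -> Vendor into {Vendor, Weight} and {ExpiryDate, Weight}.
{Vendor, Weight}: every determinant is a superkey — BCNF.
{ExpiryDate, Weight}: every determinant is a superkey — BCNF.
{Aisle, BinID, ExpiryDate, LotNo, Weight}: every determinant is a superkey — BCNF.

{Aisle, BinID, ExpiryDate, LotNo, Weight}; {Vendor, Weight}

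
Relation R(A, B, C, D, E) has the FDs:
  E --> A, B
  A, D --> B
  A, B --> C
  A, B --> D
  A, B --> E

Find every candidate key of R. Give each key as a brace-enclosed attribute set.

Closure of {E} is {A, B, C, D, E}, the whole schema; {E} is a candidate key.
Closure of {A, B} is {A, B, C, D, E}, the whole schema; {A, B} is a candidate key.
Closure of {A, D} is {A, B, C, D, E}, the whole schema; {A, D} is a candidate key.
These are minimal and exhaustive — every other superkey contains one of them.

{A, B}, {A, D}, {E}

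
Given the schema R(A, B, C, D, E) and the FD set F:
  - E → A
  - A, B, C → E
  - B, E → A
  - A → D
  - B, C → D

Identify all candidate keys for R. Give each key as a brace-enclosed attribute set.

{B, C} never appear on the right of any FD, so every key must include all of them.
Closure of {A, B, C} is {A, B, C, D, E}, the whole schema; {A, B, C} is a candidate key.
Closure of {B, C, E} is {A, B, C, D, E}, the whole schema; {B, C, E} is a candidate key.
No proper subset of any of these is a key, and no other minimal superkey exists.

{A, B, C}, {B, C, E}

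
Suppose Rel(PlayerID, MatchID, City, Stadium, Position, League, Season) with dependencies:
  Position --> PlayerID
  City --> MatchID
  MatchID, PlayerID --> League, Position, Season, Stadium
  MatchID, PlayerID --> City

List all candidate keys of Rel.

{City, PlayerID} is a candidate key since {City, PlayerID}⁺ = {City, League, MatchID, PlayerID, Position, Season, Stadium} covers every attribute.
{City, Position} is a candidate key since {City, Position}⁺ = {City, League, MatchID, PlayerID, Position, Season, Stadium} covers every attribute.
{MatchID, PlayerID} is a candidate key since {MatchID, PlayerID}⁺ = {City, League, MatchID, PlayerID, Position, Season, Stadium} covers every attribute.
{MatchID, Position} is a candidate key since {MatchID, Position}⁺ = {City, League, MatchID, PlayerID, Position, Season, Stadium} covers every attribute.
No proper subset of any of these is a key, and no other minimal superkey exists.

{City, PlayerID}, {City, Position}, {MatchID, PlayerID}, {MatchID, Position}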